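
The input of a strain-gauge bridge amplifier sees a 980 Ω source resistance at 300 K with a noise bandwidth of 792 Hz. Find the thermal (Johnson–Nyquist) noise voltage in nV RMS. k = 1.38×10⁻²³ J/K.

113 nV

V_n = √(4kTRB)
4kTRB = 4 × 1.38×10⁻²³ × 300 × 9.80×10² × 7.92×10² = 1.29×10⁻¹⁴ V²
V_n = √(1.29×10⁻¹⁴) = 1.13×10⁻⁷ V = 113 nV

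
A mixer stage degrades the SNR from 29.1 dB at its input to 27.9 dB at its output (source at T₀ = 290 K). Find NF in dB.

NF (dB) = SNR_in(dB) − SNR_out(dB) when the source is at T₀
NF = 29.1 − 27.9 = 1.2 dB

1.2 dB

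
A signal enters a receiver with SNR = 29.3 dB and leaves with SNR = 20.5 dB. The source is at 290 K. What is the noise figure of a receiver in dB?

NF (dB) = SNR_in(dB) − SNR_out(dB) when the source is at T₀
NF = 29.3 − 20.5 = 8.8 dB

8.8 dB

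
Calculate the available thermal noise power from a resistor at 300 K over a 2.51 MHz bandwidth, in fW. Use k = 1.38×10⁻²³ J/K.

P_n = kTB = 1.38×10⁻²³ × 300 × 2.51×10⁶ = 1.04×10⁻¹⁴ W = 10.4 fW

10.4 fW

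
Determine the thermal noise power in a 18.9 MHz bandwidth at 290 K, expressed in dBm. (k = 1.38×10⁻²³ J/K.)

−101.2 dBm

P_n = kTB = 1.38×10⁻²³ × 290 × 1.89×10⁷ = 7.56×10⁻¹⁴ W
In dBm: 10 log₁₀(7.56×10⁻¹⁴ / 10⁻³) = −101.2 dBm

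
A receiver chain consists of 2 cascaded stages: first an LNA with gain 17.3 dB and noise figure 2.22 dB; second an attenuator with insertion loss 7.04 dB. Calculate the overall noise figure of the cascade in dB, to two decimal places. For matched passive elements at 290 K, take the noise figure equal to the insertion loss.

Convert to linear (a loss of L dB is a gain of −L dB): F_i = 10^(NF_i/10), G_i = 10^(G_i,dB/10)
  Stage 1: F_1 = 10^(2.22/10) = 1.667, G_1 = 10^(17.3/10) = 53.70
  Stage 2: F_2 = 10^(7.04/10) = 5.058, G_2 = 10^(−7.04/10) = 0.1977
Friis cascade:
  F = 1.667 + (5.058 − 1)/53.70 = 1.743
NF = 10 log₁₀(1.743) = 2.41 dB

2.41 dB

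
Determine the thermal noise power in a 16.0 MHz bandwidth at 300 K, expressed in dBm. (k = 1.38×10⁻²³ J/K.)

−101.8 dBm

P_n = kTB = 1.38×10⁻²³ × 300 × 1.60×10⁷ = 6.62×10⁻¹⁴ W
In dBm: 10 log₁₀(6.62×10⁻¹⁴ / 10⁻³) = −101.8 dBm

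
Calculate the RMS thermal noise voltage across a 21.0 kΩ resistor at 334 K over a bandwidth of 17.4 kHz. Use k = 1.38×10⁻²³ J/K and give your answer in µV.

2.60 µV

V_n = √(4kTRB)
4kTRB = 4 × 1.38×10⁻²³ × 334 × 2.10×10⁴ × 1.74×10⁴ = 6.74×10⁻¹² V²
V_n = √(6.74×10⁻¹²) = 2.60×10⁻⁶ V = 2.60 µV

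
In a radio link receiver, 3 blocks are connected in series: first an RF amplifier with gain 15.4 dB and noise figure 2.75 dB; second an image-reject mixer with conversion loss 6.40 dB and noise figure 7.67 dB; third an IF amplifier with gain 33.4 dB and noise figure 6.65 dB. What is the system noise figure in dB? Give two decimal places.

3.94 dB

Convert to linear (a loss of L dB is a gain of −L dB): F_i = 10^(NF_i/10), G_i = 10^(G_i,dB/10)
  Stage 1: F_1 = 10^(2.75/10) = 1.884, G_1 = 10^(15.4/10) = 34.67
  Stage 2: F_2 = 10^(7.67/10) = 5.848, G_2 = 10^(−6.40/10) = 0.2291
  Stage 3: F_3 = 10^(6.65/10) = 4.624, G_3 = 10^(33.4/10) = 2188
Friis cascade:
  F = 1.884 + (5.848 − 1)/34.67 + (4.624 − 1)/7.943 = 2.480
NF = 10 log₁₀(2.480) = 3.94 dB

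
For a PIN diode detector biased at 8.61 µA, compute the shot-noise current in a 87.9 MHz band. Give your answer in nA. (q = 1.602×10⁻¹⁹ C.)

I_n = √(2qI·B)
2qI·B = 2 × 1.602×10⁻¹⁹ × 8.61×10⁻⁶ × 8.79×10⁷ = 2.42×10⁻¹⁶ A²
I_n = √(2.42×10⁻¹⁶) = 1.56×10⁻⁸ A = 15.6 nA

15.6 nA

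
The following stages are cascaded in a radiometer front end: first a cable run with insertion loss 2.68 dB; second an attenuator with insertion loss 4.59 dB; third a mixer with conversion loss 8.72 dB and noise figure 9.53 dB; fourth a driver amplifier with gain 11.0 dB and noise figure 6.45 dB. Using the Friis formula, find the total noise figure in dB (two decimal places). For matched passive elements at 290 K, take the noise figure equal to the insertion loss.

22.64 dB

Convert to linear (a loss of L dB is a gain of −L dB): F_i = 10^(NF_i/10), G_i = 10^(G_i,dB/10)
  Stage 1: F_1 = 10^(2.68/10) = 1.854, G_1 = 10^(−2.68/10) = 0.5395
  Stage 2: F_2 = 10^(4.59/10) = 2.877, G_2 = 10^(−4.59/10) = 0.3475
  Stage 3: F_3 = 10^(9.53/10) = 8.974, G_3 = 10^(−8.72/10) = 0.1343
  Stage 4: F_4 = 10^(6.45/10) = 4.416, G_4 = 10^(11.0/10) = 12.59
Friis cascade:
  F = 1.854 + (2.877 − 1)/0.5395 + (8.974 − 1)/0.1875 + (4.416 − 1)/0.02518 = 183.5
NF = 10 log₁₀(183.5) = 22.64 dB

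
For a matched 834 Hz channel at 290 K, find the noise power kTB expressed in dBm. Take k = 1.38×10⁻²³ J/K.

P_n = kTB = 1.38×10⁻²³ × 290 × 8.34×10² = 3.34×10⁻¹⁸ W
In dBm: 10 log₁₀(3.34×10⁻¹⁸ / 10⁻³) = −144.8 dBm

−144.8 dBm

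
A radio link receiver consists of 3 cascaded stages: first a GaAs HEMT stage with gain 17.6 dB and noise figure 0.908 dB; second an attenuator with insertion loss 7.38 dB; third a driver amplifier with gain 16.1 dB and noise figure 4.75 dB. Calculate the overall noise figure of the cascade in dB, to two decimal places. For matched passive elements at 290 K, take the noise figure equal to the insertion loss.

1.76 dB

Convert to linear (a loss of L dB is a gain of −L dB): F_i = 10^(NF_i/10), G_i = 10^(G_i,dB/10)
  Stage 1: F_1 = 10^(0.908/10) = 1.233, G_1 = 10^(17.6/10) = 57.54
  Stage 2: F_2 = 10^(7.38/10) = 5.470, G_2 = 10^(−7.38/10) = 0.1828
  Stage 3: F_3 = 10^(4.75/10) = 2.985, G_3 = 10^(16.1/10) = 40.74
Friis cascade:
  F = 1.233 + (5.470 − 1)/57.54 + (2.985 − 1)/10.52 = 1.499
NF = 10 log₁₀(1.499) = 1.76 dB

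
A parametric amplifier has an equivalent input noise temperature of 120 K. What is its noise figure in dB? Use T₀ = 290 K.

1.50 dB

F = 1 + T_e/T₀ = 1 + 120/290 = 1.41379
NF = 10 log₁₀(1.41379) = 1.50 dB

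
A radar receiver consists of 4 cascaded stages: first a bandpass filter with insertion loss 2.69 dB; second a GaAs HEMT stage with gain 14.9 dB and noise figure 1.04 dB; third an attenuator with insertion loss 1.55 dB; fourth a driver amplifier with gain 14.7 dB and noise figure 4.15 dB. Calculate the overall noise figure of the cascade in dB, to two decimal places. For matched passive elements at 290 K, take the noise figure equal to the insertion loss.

4.02 dB

Convert to linear (a loss of L dB is a gain of −L dB): F_i = 10^(NF_i/10), G_i = 10^(G_i,dB/10)
  Stage 1: F_1 = 10^(2.69/10) = 1.858, G_1 = 10^(−2.69/10) = 0.5383
  Stage 2: F_2 = 10^(1.04/10) = 1.271, G_2 = 10^(14.9/10) = 30.90
  Stage 3: F_3 = 10^(1.55/10) = 1.429, G_3 = 10^(−1.55/10) = 0.6998
  Stage 4: F_4 = 10^(4.15/10) = 2.600, G_4 = 10^(14.7/10) = 29.51
Friis cascade:
  F = 1.858 + (1.271 − 1)/0.5383 + (1.429 − 1)/16.63 + (2.600 − 1)/11.64 = 2.524
NF = 10 log₁₀(2.524) = 4.02 dB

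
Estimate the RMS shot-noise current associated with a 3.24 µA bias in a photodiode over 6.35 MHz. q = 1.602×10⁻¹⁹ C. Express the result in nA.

I_n = √(2qI·B)
2qI·B = 2 × 1.602×10⁻¹⁹ × 3.24×10⁻⁶ × 6.35×10⁶ = 6.59×10⁻¹⁸ A²
I_n = √(6.59×10⁻¹⁸) = 2.57×10⁻⁹ A = 2.57 nA

2.57 nA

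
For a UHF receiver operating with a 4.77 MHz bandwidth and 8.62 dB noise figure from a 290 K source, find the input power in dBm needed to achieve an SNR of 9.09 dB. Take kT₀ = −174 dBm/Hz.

−89.5 dBm

Sensitivity = −174 + 10 log₁₀(B) + NF + SNR_min
= −174 + 66.79 + 8.62 + 9.09
= −89.50 dBm → −89.5 dBm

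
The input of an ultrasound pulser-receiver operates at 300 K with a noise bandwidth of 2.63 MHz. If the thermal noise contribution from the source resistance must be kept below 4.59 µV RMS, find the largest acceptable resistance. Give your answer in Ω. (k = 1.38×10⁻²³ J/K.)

Johnson–Nyquist: V_n = √(4kTRB) ⇒ R = V_n² / (4kTB)
4kTB = 4 × 1.38×10⁻²³ × 300 × 2.63×10⁶ = 4.36×10⁻¹⁴
R = (4.59×10⁻⁶)² / 4.36×10⁻¹⁴ = 4.84×10² Ω = 484 Ω

484 Ω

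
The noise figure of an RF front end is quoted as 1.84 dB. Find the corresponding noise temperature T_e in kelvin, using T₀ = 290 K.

153 K

F = 10^(1.84/10) = 1.52757
T_e = (F − 1)·T₀ = (1.52757 − 1) × 290 = 153 K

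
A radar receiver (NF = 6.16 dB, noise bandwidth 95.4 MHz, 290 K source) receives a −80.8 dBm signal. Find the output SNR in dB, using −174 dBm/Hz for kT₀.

Noise floor: N = −174 + 10 log₁₀(B) + NF
10 log₁₀(9.54×10⁷) = 79.8 dB
N = −174 + 79.8 + 6.16 = −88.04 dBm
SNR = P_sig − N = −80.8 − (−88.04) = 7.24 dB → 7.2 dB

7.2 dB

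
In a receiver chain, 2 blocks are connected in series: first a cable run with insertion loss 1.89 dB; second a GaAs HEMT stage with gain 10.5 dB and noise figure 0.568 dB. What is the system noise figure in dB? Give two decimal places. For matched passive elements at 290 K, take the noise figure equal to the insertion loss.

Convert to linear (a loss of L dB is a gain of −L dB): F_i = 10^(NF_i/10), G_i = 10^(G_i,dB/10)
  Stage 1: F_1 = 10^(1.89/10) = 1.545, G_1 = 10^(−1.89/10) = 0.6471
  Stage 2: F_2 = 10^(0.568/10) = 1.140, G_2 = 10^(10.5/10) = 11.22
Friis cascade:
  F = 1.545 + (1.140 − 1)/0.6471 = 1.761
NF = 10 log₁₀(1.761) = 2.46 dB

2.46 dB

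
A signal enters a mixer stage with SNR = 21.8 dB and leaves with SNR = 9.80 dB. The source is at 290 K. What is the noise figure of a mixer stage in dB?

12.00 dB

NF (dB) = SNR_in(dB) − SNR_out(dB) when the source is at T₀
NF = 21.8 − 9.80 = 12.00 dB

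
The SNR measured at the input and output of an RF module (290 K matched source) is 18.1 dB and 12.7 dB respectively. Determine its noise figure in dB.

5.4 dB

NF (dB) = SNR_in(dB) − SNR_out(dB) when the source is at T₀
NF = 18.1 − 12.7 = 5.4 dB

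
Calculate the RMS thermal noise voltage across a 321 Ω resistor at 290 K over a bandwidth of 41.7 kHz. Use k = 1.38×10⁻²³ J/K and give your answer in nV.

463 nV

V_n = √(4kTRB)
4kTRB = 4 × 1.38×10⁻²³ × 290 × 3.21×10² × 4.17×10⁴ = 2.14×10⁻¹³ V²
V_n = √(2.14×10⁻¹³) = 4.63×10⁻⁷ V = 463 nV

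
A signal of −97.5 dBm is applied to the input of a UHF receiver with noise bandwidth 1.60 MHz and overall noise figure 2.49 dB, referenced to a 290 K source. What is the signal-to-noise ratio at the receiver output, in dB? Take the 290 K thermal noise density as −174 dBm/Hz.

Noise floor: N = −174 + 10 log₁₀(B) + NF
10 log₁₀(1.60×10⁶) = 62.04 dB
N = −174 + 62.04 + 2.49 = −109.47 dBm
SNR = P_sig − N = −97.5 − (−109.47) = 11.97 dB → 12.0 dB

12.0 dB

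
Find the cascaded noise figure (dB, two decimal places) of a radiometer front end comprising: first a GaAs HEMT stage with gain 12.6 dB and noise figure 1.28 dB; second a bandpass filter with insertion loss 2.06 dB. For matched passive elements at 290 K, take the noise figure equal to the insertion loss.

1.39 dB

Convert to linear (a loss of L dB is a gain of −L dB): F_i = 10^(NF_i/10), G_i = 10^(G_i,dB/10)
  Stage 1: F_1 = 10^(1.28/10) = 1.343, G_1 = 10^(12.6/10) = 18.20
  Stage 2: F_2 = 10^(2.06/10) = 1.607, G_2 = 10^(−2.06/10) = 0.6223
Friis cascade:
  F = 1.343 + (1.607 − 1)/18.20 = 1.376
NF = 10 log₁₀(1.376) = 1.39 dB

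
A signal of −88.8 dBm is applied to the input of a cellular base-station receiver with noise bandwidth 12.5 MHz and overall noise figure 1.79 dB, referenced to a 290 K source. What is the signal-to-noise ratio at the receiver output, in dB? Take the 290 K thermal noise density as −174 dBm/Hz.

Noise floor: N = −174 + 10 log₁₀(B) + NF
10 log₁₀(1.25×10⁷) = 70.97 dB
N = −174 + 70.97 + 1.79 = −101.24 dBm
SNR = P_sig − N = −88.8 − (−101.24) = 12.44 dB → 12.4 dB

12.4 dB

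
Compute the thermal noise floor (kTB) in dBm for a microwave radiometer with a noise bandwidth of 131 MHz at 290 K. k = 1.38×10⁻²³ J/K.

P_n = kTB = 1.38×10⁻²³ × 290 × 1.31×10⁸ = 5.24×10⁻¹³ W
In dBm: 10 log₁₀(5.24×10⁻¹³ / 10⁻³) = −92.8 dBm

−92.8 dBm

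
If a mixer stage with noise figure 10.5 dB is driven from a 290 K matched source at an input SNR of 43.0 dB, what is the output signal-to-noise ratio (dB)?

By definition F = SNR_in/SNR_out, so in dB: SNR_out = SNR_in − NF
SNR_out = 43.0 − 10.5 = 32.5 dB

32.5 dB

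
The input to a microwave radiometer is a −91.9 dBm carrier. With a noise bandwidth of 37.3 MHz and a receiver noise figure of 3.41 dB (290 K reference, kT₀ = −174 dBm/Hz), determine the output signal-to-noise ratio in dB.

Noise floor: N = −174 + 10 log₁₀(B) + NF
10 log₁₀(3.73×10⁷) = 75.72 dB
N = −174 + 75.72 + 3.41 = −94.87 dBm
SNR = P_sig − N = −91.9 − (−94.87) = 2.97 dB → 3.0 dB

3.0 dB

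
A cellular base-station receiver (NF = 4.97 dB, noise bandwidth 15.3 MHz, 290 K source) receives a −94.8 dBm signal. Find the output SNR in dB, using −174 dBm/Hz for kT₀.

2.4 dB

Noise floor: N = −174 + 10 log₁₀(B) + NF
10 log₁₀(1.53×10⁷) = 71.85 dB
N = −174 + 71.85 + 4.97 = −97.18 dBm
SNR = P_sig − N = −94.8 − (−97.18) = 2.38 dB → 2.4 dB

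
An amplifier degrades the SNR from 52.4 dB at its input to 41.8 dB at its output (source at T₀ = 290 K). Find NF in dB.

10.6 dB

NF (dB) = SNR_in(dB) − SNR_out(dB) when the source is at T₀
NF = 52.4 − 41.8 = 10.6 dB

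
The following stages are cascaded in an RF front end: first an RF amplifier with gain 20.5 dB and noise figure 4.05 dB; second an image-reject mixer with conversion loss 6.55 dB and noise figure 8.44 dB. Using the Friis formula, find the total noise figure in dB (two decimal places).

Convert to linear (a loss of L dB is a gain of −L dB): F_i = 10^(NF_i/10), G_i = 10^(G_i,dB/10)
  Stage 1: F_1 = 10^(4.05/10) = 2.541, G_1 = 10^(20.5/10) = 112.2
  Stage 2: F_2 = 10^(8.44/10) = 6.982, G_2 = 10^(−6.55/10) = 0.2213
Friis cascade:
  F = 2.541 + (6.982 − 1)/112.2 = 2.594
NF = 10 log₁₀(2.594) = 4.14 dB

4.14 dB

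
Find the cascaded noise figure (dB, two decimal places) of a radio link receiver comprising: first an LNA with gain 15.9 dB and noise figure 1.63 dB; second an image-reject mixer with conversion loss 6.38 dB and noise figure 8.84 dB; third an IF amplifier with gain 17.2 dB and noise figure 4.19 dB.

Convert to linear (a loss of L dB is a gain of −L dB): F_i = 10^(NF_i/10), G_i = 10^(G_i,dB/10)
  Stage 1: F_1 = 10^(1.63/10) = 1.455, G_1 = 10^(15.9/10) = 38.90
  Stage 2: F_2 = 10^(8.84/10) = 7.656, G_2 = 10^(−6.38/10) = 0.2301
  Stage 3: F_3 = 10^(4.19/10) = 2.624, G_3 = 10^(17.2/10) = 52.48
Friis cascade:
  F = 1.455 + (7.656 − 1)/38.90 + (2.624 − 1)/8.954 = 1.808
NF = 10 log₁₀(1.808) = 2.57 dB

2.57 dB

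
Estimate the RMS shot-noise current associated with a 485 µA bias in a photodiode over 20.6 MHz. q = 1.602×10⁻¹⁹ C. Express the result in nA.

56.6 nA

I_n = √(2qI·B)
2qI·B = 2 × 1.602×10⁻¹⁹ × 4.85×10⁻⁴ × 2.06×10⁷ = 3.20×10⁻¹⁵ A²
I_n = √(3.20×10⁻¹⁵) = 5.66×10⁻⁸ A = 56.6 nA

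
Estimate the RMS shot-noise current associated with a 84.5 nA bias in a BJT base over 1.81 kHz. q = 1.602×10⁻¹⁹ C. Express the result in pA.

7.00 pA

I_n = √(2qI·B)
2qI·B = 2 × 1.602×10⁻¹⁹ × 8.45×10⁻⁸ × 1.81×10³ = 4.90×10⁻²³ A²
I_n = √(4.90×10⁻²³) = 7.00×10⁻¹² A = 7.00 pA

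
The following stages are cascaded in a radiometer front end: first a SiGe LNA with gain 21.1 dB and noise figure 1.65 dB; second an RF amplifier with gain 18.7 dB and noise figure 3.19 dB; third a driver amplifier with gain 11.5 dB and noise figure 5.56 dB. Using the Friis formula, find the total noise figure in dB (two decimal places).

1.68 dB

Convert to linear (a loss of L dB is a gain of −L dB): F_i = 10^(NF_i/10), G_i = 10^(G_i,dB/10)
  Stage 1: F_1 = 10^(1.65/10) = 1.462, G_1 = 10^(21.1/10) = 128.8
  Stage 2: F_2 = 10^(3.19/10) = 2.084, G_2 = 10^(18.7/10) = 74.13
  Stage 3: F_3 = 10^(5.56/10) = 3.597, G_3 = 10^(11.5/10) = 14.13
Friis cascade:
  F = 1.462 + (2.084 − 1)/128.8 + (3.597 − 1)/9550 = 1.471
NF = 10 log₁₀(1.471) = 1.68 dB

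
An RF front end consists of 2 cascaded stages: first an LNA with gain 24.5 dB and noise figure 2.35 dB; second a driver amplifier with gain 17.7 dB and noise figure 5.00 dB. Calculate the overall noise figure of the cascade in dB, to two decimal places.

2.37 dB

Convert to linear (a loss of L dB is a gain of −L dB): F_i = 10^(NF_i/10), G_i = 10^(G_i,dB/10)
  Stage 1: F_1 = 10^(2.35/10) = 1.718, G_1 = 10^(24.5/10) = 281.8
  Stage 2: F_2 = 10^(5.00/10) = 3.162, G_2 = 10^(17.7/10) = 58.88
Friis cascade:
  F = 1.718 + (3.162 − 1)/281.8 = 1.726
NF = 10 log₁₀(1.726) = 2.37 dB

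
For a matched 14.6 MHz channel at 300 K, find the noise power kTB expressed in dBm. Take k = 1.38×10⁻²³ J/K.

−102.2 dBm

P_n = kTB = 1.38×10⁻²³ × 300 × 1.46×10⁷ = 6.04×10⁻¹⁴ W
In dBm: 10 log₁₀(6.04×10⁻¹⁴ / 10⁻³) = −102.2 dBm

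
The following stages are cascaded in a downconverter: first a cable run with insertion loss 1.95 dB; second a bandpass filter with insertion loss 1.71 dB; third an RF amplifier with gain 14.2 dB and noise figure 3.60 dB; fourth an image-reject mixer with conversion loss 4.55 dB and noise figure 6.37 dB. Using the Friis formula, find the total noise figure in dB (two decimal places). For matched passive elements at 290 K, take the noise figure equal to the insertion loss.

7.49 dB

Convert to linear (a loss of L dB is a gain of −L dB): F_i = 10^(NF_i/10), G_i = 10^(G_i,dB/10)
  Stage 1: F_1 = 10^(1.95/10) = 1.567, G_1 = 10^(−1.95/10) = 0.6383
  Stage 2: F_2 = 10^(1.71/10) = 1.483, G_2 = 10^(−1.71/10) = 0.6745
  Stage 3: F_3 = 10^(3.60/10) = 2.291, G_3 = 10^(14.2/10) = 26.30
  Stage 4: F_4 = 10^(6.37/10) = 4.335, G_4 = 10^(−4.55/10) = 0.3508
Friis cascade:
  F = 1.567 + (1.483 − 1)/0.6383 + (2.291 − 1)/0.4305 + (4.335 − 1)/11.32 = 5.616
NF = 10 log₁₀(5.616) = 7.49 dB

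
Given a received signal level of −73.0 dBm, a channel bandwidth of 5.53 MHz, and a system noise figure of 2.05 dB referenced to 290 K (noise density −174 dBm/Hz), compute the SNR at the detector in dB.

31.5 dB

Noise floor: N = −174 + 10 log₁₀(B) + NF
10 log₁₀(5.53×10⁶) = 67.43 dB
N = −174 + 67.43 + 2.05 = −104.52 dBm
SNR = P_sig − N = −73.0 − (−104.52) = 31.52 dB → 31.5 dB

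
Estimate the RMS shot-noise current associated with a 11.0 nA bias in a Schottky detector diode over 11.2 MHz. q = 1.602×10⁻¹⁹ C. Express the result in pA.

199 pA

I_n = √(2qI·B)
2qI·B = 2 × 1.602×10⁻¹⁹ × 1.10×10⁻⁸ × 1.12×10⁷ = 3.95×10⁻²⁰ A²
I_n = √(3.95×10⁻²⁰) = 1.99×10⁻¹⁰ A = 199 pA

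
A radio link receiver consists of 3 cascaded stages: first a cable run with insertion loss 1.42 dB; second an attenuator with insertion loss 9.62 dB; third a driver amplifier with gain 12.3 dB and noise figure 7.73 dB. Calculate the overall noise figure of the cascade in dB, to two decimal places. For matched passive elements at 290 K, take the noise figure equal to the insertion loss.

18.77 dB

Convert to linear (a loss of L dB is a gain of −L dB): F_i = 10^(NF_i/10), G_i = 10^(G_i,dB/10)
  Stage 1: F_1 = 10^(1.42/10) = 1.387, G_1 = 10^(−1.42/10) = 0.7211
  Stage 2: F_2 = 10^(9.62/10) = 9.162, G_2 = 10^(−9.62/10) = 0.1091
  Stage 3: F_3 = 10^(7.73/10) = 5.929, G_3 = 10^(12.3/10) = 16.98
Friis cascade:
  F = 1.387 + (9.162 − 1)/0.7211 + (5.929 − 1)/0.07870 = 75.34
NF = 10 log₁₀(75.34) = 18.77 dB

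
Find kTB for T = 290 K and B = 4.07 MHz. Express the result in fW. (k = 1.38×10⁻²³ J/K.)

16.3 fW

P_n = kTB = 1.38×10⁻²³ × 290 × 4.07×10⁶ = 1.63×10⁻¹⁴ W = 16.3 fW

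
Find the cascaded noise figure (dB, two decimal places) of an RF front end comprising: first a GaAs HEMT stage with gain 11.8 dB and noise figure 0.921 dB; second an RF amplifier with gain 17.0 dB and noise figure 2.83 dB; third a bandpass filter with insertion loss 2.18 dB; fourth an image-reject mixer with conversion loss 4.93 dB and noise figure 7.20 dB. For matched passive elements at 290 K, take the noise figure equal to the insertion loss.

Convert to linear (a loss of L dB is a gain of −L dB): F_i = 10^(NF_i/10), G_i = 10^(G_i,dB/10)
  Stage 1: F_1 = 10^(0.921/10) = 1.236, G_1 = 10^(11.8/10) = 15.14
  Stage 2: F_2 = 10^(2.83/10) = 1.919, G_2 = 10^(17.0/10) = 50.12
  Stage 3: F_3 = 10^(2.18/10) = 1.652, G_3 = 10^(−2.18/10) = 0.6053
  Stage 4: F_4 = 10^(7.20/10) = 5.248, G_4 = 10^(−4.93/10) = 0.3214
Friis cascade:
  F = 1.236 + (1.919 − 1)/15.14 + (1.652 − 1)/758.6 + (5.248 − 1)/459.2 = 1.307
NF = 10 log₁₀(1.307) = 1.16 dB

1.16 dB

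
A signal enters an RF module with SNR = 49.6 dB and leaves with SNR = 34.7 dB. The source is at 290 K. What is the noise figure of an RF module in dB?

14.9 dB

NF (dB) = SNR_in(dB) − SNR_out(dB) when the source is at T₀
NF = 49.6 − 34.7 = 14.9 dB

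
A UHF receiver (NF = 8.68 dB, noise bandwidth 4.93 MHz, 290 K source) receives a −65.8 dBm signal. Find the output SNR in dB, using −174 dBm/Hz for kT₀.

32.6 dB

Noise floor: N = −174 + 10 log₁₀(B) + NF
10 log₁₀(4.93×10⁶) = 66.93 dB
N = −174 + 66.93 + 8.68 = −98.39 dBm
SNR = P_sig − N = −65.8 − (−98.39) = 32.59 dB → 32.6 dB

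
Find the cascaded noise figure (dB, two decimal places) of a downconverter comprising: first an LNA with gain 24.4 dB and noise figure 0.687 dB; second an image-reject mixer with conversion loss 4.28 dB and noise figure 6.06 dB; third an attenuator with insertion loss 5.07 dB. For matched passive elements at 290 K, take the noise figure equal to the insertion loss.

Convert to linear (a loss of L dB is a gain of −L dB): F_i = 10^(NF_i/10), G_i = 10^(G_i,dB/10)
  Stage 1: F_1 = 10^(0.687/10) = 1.171, G_1 = 10^(24.4/10) = 275.4
  Stage 2: F_2 = 10^(6.06/10) = 4.036, G_2 = 10^(−4.28/10) = 0.3733
  Stage 3: F_3 = 10^(5.07/10) = 3.214, G_3 = 10^(−5.07/10) = 0.3112
Friis cascade:
  F = 1.171 + (4.036 − 1)/275.4 + (3.214 − 1)/102.8 = 1.204
NF = 10 log₁₀(1.204) = 0.81 dB

0.81 dB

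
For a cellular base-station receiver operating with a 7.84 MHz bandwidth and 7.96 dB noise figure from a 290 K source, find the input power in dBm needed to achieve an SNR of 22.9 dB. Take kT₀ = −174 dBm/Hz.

−74.2 dBm

Sensitivity = −174 + 10 log₁₀(B) + NF + SNR_min
= −174 + 68.94 + 7.96 + 22.9
= −74.20 dBm → −74.2 dBm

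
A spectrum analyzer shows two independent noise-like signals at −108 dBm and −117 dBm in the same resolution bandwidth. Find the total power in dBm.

Convert to linear, add, convert back:
P₁ = 1.58×10⁻¹⁴ W, P₂ = 2.00×10⁻¹⁵ W
P_tot = 1.78×10⁻¹⁴ W → 10 log₁₀(P_tot / 10⁻³) = −107.5 dBm

−107.5 dBm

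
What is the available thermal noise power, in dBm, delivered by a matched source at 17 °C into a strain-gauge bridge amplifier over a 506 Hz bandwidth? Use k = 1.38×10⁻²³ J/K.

−146.9 dBm

T = 17 °C + 273.15 = 290.15 K
P_n = kTB = 1.38×10⁻²³ × 290.15 × 5.06×10² = 2.03×10⁻¹⁸ W
In dBm: 10 log₁₀(2.03×10⁻¹⁸ / 10⁻³) = −146.9 dBm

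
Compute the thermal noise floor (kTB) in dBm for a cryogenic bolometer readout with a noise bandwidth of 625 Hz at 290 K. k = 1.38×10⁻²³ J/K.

−146.0 dBm

P_n = kTB = 1.38×10⁻²³ × 290 × 6.25×10² = 2.50×10⁻¹⁸ W
In dBm: 10 log₁₀(2.50×10⁻¹⁸ / 10⁻³) = −146.0 dBm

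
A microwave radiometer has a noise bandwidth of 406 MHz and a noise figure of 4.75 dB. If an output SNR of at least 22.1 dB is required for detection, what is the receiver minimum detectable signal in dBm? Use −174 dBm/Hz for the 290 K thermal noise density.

Sensitivity = −174 + 10 log₁₀(B) + NF + SNR_min
= −174 + 86.09 + 4.75 + 22.1
= −61.06 dBm → −61.1 dBm

−61.1 dBm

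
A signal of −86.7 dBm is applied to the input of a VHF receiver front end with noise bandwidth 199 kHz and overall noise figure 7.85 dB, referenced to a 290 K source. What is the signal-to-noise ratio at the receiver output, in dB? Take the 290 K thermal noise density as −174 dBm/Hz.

26.5 dB

Noise floor: N = −174 + 10 log₁₀(B) + NF
10 log₁₀(1.99×10⁵) = 52.99 dB
N = −174 + 52.99 + 7.85 = −113.16 dBm
SNR = P_sig − N = −86.7 − (−113.16) = 26.46 dB → 26.5 dB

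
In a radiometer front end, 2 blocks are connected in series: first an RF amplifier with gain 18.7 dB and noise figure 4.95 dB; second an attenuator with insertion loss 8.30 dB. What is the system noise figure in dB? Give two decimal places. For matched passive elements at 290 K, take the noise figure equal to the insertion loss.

5.06 dB

Convert to linear (a loss of L dB is a gain of −L dB): F_i = 10^(NF_i/10), G_i = 10^(G_i,dB/10)
  Stage 1: F_1 = 10^(4.95/10) = 3.126, G_1 = 10^(18.7/10) = 74.13
  Stage 2: F_2 = 10^(8.30/10) = 6.761, G_2 = 10^(−8.30/10) = 0.1479
Friis cascade:
  F = 3.126 + (6.761 − 1)/74.13 = 3.204
NF = 10 log₁₀(3.204) = 5.06 dB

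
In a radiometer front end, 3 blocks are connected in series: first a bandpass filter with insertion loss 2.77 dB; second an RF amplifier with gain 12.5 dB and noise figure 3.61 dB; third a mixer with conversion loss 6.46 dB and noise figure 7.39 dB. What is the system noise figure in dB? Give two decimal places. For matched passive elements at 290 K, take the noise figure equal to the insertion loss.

Convert to linear (a loss of L dB is a gain of −L dB): F_i = 10^(NF_i/10), G_i = 10^(G_i,dB/10)
  Stage 1: F_1 = 10^(2.77/10) = 1.892, G_1 = 10^(−2.77/10) = 0.5284
  Stage 2: F_2 = 10^(3.61/10) = 2.296, G_2 = 10^(12.5/10) = 17.78
  Stage 3: F_3 = 10^(7.39/10) = 5.483, G_3 = 10^(−6.46/10) = 0.2259
Friis cascade:
  F = 1.892 + (2.296 − 1)/0.5284 + (5.483 − 1)/9.397 = 4.822
NF = 10 log₁₀(4.822) = 6.83 dB

6.83 dB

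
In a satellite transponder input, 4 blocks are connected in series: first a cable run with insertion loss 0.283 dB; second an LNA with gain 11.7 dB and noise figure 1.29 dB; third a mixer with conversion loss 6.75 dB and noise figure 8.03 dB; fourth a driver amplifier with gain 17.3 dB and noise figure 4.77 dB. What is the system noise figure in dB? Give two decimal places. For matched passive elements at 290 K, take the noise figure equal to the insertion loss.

3.99 dB

Convert to linear (a loss of L dB is a gain of −L dB): F_i = 10^(NF_i/10), G_i = 10^(G_i,dB/10)
  Stage 1: F_1 = 10^(0.283/10) = 1.067, G_1 = 10^(−0.283/10) = 0.9369
  Stage 2: F_2 = 10^(1.29/10) = 1.346, G_2 = 10^(11.7/10) = 14.79
  Stage 3: F_3 = 10^(8.03/10) = 6.353, G_3 = 10^(−6.75/10) = 0.2113
  Stage 4: F_4 = 10^(4.77/10) = 2.999, G_4 = 10^(17.3/10) = 53.70
Friis cascade:
  F = 1.067 + (1.346 − 1)/0.9369 + (6.353 − 1)/13.86 + (2.999 − 1)/2.929 = 2.505
NF = 10 log₁₀(2.505) = 3.99 dB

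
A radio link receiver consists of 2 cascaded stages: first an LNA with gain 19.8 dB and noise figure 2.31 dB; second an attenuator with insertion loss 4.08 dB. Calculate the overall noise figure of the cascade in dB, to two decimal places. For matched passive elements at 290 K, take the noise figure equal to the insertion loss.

2.35 dB

Convert to linear (a loss of L dB is a gain of −L dB): F_i = 10^(NF_i/10), G_i = 10^(G_i,dB/10)
  Stage 1: F_1 = 10^(2.31/10) = 1.702, G_1 = 10^(19.8/10) = 95.50
  Stage 2: F_2 = 10^(4.08/10) = 2.559, G_2 = 10^(−4.08/10) = 0.3908
Friis cascade:
  F = 1.702 + (2.559 − 1)/95.50 = 1.718
NF = 10 log₁₀(1.718) = 2.35 dB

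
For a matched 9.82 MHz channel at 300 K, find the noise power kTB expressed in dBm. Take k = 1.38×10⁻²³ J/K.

P_n = kTB = 1.38×10⁻²³ × 300 × 9.82×10⁶ = 4.07×10⁻¹⁴ W
In dBm: 10 log₁₀(4.07×10⁻¹⁴ / 10⁻³) = −103.9 dBm

−103.9 dBm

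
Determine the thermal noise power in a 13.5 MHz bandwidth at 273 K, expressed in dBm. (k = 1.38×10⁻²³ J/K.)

P_n = kTB = 1.38×10⁻²³ × 273 × 1.35×10⁷ = 5.09×10⁻¹⁴ W
In dBm: 10 log₁₀(5.09×10⁻¹⁴ / 10⁻³) = −102.9 dBm

−102.9 dBm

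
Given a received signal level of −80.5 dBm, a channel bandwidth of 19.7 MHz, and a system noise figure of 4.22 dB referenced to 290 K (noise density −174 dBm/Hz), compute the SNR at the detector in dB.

Noise floor: N = −174 + 10 log₁₀(B) + NF
10 log₁₀(1.97×10⁷) = 72.94 dB
N = −174 + 72.94 + 4.22 = −96.84 dBm
SNR = P_sig − N = −80.5 − (−96.84) = 16.34 dB → 16.3 dB

16.3 dB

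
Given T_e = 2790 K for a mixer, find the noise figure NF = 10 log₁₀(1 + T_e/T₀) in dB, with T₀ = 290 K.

10.26 dB

F = 1 + T_e/T₀ = 1 + 2790/290 = 10.6207
NF = 10 log₁₀(10.6207) = 10.26 dB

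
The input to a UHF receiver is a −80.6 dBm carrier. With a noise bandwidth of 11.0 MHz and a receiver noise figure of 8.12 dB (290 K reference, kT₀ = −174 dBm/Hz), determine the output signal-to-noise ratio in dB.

14.9 dB

Noise floor: N = −174 + 10 log₁₀(B) + NF
10 log₁₀(1.10×10⁷) = 70.41 dB
N = −174 + 70.41 + 8.12 = −95.47 dBm
SNR = P_sig − N = −80.6 − (−95.47) = 14.87 dB → 14.9 dB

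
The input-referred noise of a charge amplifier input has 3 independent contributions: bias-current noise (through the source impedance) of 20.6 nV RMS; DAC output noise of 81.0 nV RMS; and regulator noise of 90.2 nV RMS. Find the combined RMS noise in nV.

123 nV

Uncorrelated sources add in power (mean-square): V_tot = √(ΣV_i²)
V_tot = √[(2.06×10⁻⁸)² + (8.10×10⁻⁸)² + (9.02×10⁻⁸)²] = 1.23×10⁻⁷ V = 123 nV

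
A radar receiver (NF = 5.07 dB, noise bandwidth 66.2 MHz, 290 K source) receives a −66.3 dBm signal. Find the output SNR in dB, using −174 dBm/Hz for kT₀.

24.4 dB

Noise floor: N = −174 + 10 log₁₀(B) + NF
10 log₁₀(6.62×10⁷) = 78.21 dB
N = −174 + 78.21 + 5.07 = −90.72 dBm
SNR = P_sig − N = −66.3 − (−90.72) = 24.42 dB → 24.4 dB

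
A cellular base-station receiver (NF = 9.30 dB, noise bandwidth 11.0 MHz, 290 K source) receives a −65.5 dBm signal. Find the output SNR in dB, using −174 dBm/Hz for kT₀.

Noise floor: N = −174 + 10 log₁₀(B) + NF
10 log₁₀(1.10×10⁷) = 70.41 dB
N = −174 + 70.41 + 9.30 = −94.29 dBm
SNR = P_sig − N = −65.5 − (−94.29) = 28.79 dB → 28.8 dB

28.8 dB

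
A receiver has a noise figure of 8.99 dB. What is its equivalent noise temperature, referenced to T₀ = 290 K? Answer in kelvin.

F = 10^(8.99/10) = 7.92501
T_e = (F − 1)·T₀ = (7.92501 − 1) × 290 = 2008 K

2008 K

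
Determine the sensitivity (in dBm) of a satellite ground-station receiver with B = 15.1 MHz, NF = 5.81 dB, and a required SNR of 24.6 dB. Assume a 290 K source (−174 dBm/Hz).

−71.8 dBm

Sensitivity = −174 + 10 log₁₀(B) + NF + SNR_min
= −174 + 71.79 + 5.81 + 24.6
= −71.80 dBm → −71.8 dBm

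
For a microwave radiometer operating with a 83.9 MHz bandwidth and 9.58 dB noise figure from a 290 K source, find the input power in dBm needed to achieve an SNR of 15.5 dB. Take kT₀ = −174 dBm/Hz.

−69.7 dBm

Sensitivity = −174 + 10 log₁₀(B) + NF + SNR_min
= −174 + 79.24 + 9.58 + 15.5
= −69.68 dBm → −69.7 dBm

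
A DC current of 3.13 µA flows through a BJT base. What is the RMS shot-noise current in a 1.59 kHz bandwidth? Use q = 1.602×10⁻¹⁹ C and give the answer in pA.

I_n = √(2qI·B)
2qI·B = 2 × 1.602×10⁻¹⁹ × 3.13×10⁻⁶ × 1.59×10³ = 1.59×10⁻²¹ A²
I_n = √(1.59×10⁻²¹) = 3.99×10⁻¹¹ A = 39.9 pA

39.9 pA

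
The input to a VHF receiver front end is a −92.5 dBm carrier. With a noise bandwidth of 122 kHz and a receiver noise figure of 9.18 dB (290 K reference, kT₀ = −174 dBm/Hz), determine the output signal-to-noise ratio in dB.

Noise floor: N = −174 + 10 log₁₀(B) + NF
10 log₁₀(1.22×10⁵) = 50.86 dB
N = −174 + 50.86 + 9.18 = −113.96 dBm
SNR = P_sig − N = −92.5 − (−113.96) = 21.46 dB → 21.5 dB

21.5 dB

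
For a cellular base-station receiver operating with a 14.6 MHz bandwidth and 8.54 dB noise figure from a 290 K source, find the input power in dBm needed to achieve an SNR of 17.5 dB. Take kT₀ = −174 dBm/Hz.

Sensitivity = −174 + 10 log₁₀(B) + NF + SNR_min
= −174 + 71.64 + 8.54 + 17.5
= −76.32 dBm → −76.3 dBm

−76.3 dBm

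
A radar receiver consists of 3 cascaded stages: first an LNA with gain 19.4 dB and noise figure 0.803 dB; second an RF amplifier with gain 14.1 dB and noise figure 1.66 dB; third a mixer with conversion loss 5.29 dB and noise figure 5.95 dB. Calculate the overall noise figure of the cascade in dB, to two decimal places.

Convert to linear (a loss of L dB is a gain of −L dB): F_i = 10^(NF_i/10), G_i = 10^(G_i,dB/10)
  Stage 1: F_1 = 10^(0.803/10) = 1.203, G_1 = 10^(19.4/10) = 87.10
  Stage 2: F_2 = 10^(1.66/10) = 1.466, G_2 = 10^(14.1/10) = 25.70
  Stage 3: F_3 = 10^(5.95/10) = 3.936, G_3 = 10^(−5.29/10) = 0.2958
Friis cascade:
  F = 1.203 + (1.466 − 1)/87.10 + (3.936 − 1)/2239 = 1.210
NF = 10 log₁₀(1.210) = 0.83 dB

0.83 dB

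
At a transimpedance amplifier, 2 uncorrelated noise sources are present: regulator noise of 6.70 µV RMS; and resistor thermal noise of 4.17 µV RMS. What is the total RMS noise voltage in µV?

Uncorrelated sources add in power (mean-square): V_tot = √(ΣV_i²)
V_tot = √[(6.70×10⁻⁶)² + (4.17×10⁻⁶)²] = 7.89×10⁻⁶ V = 7.89 µV

7.89 µV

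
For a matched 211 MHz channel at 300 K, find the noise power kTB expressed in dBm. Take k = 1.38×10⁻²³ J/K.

P_n = kTB = 1.38×10⁻²³ × 300 × 2.11×10⁸ = 8.74×10⁻¹³ W
In dBm: 10 log₁₀(8.74×10⁻¹³ / 10⁻³) = −90.6 dBm

−90.6 dBm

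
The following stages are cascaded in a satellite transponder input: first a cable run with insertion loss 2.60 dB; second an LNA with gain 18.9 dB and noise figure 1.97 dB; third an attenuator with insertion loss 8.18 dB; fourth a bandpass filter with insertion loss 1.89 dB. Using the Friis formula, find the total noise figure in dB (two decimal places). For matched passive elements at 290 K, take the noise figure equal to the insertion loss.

4.88 dB

Convert to linear (a loss of L dB is a gain of −L dB): F_i = 10^(NF_i/10), G_i = 10^(G_i,dB/10)
  Stage 1: F_1 = 10^(2.60/10) = 1.820, G_1 = 10^(−2.60/10) = 0.5495
  Stage 2: F_2 = 10^(1.97/10) = 1.574, G_2 = 10^(18.9/10) = 77.62
  Stage 3: F_3 = 10^(8.18/10) = 6.577, G_3 = 10^(−8.18/10) = 0.1521
  Stage 4: F_4 = 10^(1.89/10) = 1.545, G_4 = 10^(−1.89/10) = 0.6471
Friis cascade:
  F = 1.820 + (1.574 − 1)/0.5495 + (6.577 − 1)/42.66 + (1.545 − 1)/6.486 = 3.079
NF = 10 log₁₀(3.079) = 4.88 dB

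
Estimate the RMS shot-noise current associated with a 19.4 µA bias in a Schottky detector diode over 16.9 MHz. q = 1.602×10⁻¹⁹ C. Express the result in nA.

10.2 nA

I_n = √(2qI·B)
2qI·B = 2 × 1.602×10⁻¹⁹ × 1.94×10⁻⁵ × 1.69×10⁷ = 1.05×10⁻¹⁶ A²
I_n = √(1.05×10⁻¹⁶) = 1.02×10⁻⁸ A = 10.2 nA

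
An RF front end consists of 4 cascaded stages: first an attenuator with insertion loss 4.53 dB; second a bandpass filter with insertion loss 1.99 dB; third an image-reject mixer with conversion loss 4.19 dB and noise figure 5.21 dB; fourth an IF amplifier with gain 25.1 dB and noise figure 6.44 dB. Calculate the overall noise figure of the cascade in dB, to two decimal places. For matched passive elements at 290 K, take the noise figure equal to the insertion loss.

17.40 dB

Convert to linear (a loss of L dB is a gain of −L dB): F_i = 10^(NF_i/10), G_i = 10^(G_i,dB/10)
  Stage 1: F_1 = 10^(4.53/10) = 2.838, G_1 = 10^(−4.53/10) = 0.3524
  Stage 2: F_2 = 10^(1.99/10) = 1.581, G_2 = 10^(−1.99/10) = 0.6324
  Stage 3: F_3 = 10^(5.21/10) = 3.319, G_3 = 10^(−4.19/10) = 0.3811
  Stage 4: F_4 = 10^(6.44/10) = 4.406, G_4 = 10^(25.1/10) = 323.6
Friis cascade:
  F = 2.838 + (1.581 − 1)/0.3524 + (3.319 − 1)/0.2228 + (4.406 − 1)/0.08492 = 55.00
NF = 10 log₁₀(55.00) = 17.40 dB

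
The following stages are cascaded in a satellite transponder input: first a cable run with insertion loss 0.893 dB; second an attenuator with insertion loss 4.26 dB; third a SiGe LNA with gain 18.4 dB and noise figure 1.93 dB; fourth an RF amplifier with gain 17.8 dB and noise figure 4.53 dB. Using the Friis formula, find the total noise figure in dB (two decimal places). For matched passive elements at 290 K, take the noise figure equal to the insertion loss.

7.16 dB

Convert to linear (a loss of L dB is a gain of −L dB): F_i = 10^(NF_i/10), G_i = 10^(G_i,dB/10)
  Stage 1: F_1 = 10^(0.893/10) = 1.228, G_1 = 10^(−0.893/10) = 0.8141
  Stage 2: F_2 = 10^(4.26/10) = 2.667, G_2 = 10^(−4.26/10) = 0.3750
  Stage 3: F_3 = 10^(1.93/10) = 1.560, G_3 = 10^(18.4/10) = 69.18
  Stage 4: F_4 = 10^(4.53/10) = 2.838, G_4 = 10^(17.8/10) = 60.26
Friis cascade:
  F = 1.228 + (2.667 − 1)/0.8141 + (1.560 − 1)/0.3053 + (2.838 − 1)/21.12 = 5.196
NF = 10 log₁₀(5.196) = 7.16 dB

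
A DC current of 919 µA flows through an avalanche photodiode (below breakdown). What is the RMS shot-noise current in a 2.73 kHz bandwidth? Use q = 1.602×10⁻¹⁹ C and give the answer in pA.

897 pA

I_n = √(2qI·B)
2qI·B = 2 × 1.602×10⁻¹⁹ × 9.19×10⁻⁴ × 2.73×10³ = 8.04×10⁻¹⁹ A²
I_n = √(8.04×10⁻¹⁹) = 8.97×10⁻¹⁰ A = 897 pA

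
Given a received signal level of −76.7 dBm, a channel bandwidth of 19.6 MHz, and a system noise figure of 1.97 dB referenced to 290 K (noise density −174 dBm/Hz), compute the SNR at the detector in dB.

Noise floor: N = −174 + 10 log₁₀(B) + NF
10 log₁₀(1.96×10⁷) = 72.92 dB
N = −174 + 72.92 + 1.97 = −99.11 dBm
SNR = P_sig − N = −76.7 − (−99.11) = 22.41 dB → 22.4 dB

22.4 dB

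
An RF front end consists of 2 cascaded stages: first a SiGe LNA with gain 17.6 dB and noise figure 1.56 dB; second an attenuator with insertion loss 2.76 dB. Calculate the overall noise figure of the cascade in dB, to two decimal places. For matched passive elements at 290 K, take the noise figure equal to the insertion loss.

Convert to linear (a loss of L dB is a gain of −L dB): F_i = 10^(NF_i/10), G_i = 10^(G_i,dB/10)
  Stage 1: F_1 = 10^(1.56/10) = 1.432, G_1 = 10^(17.6/10) = 57.54
  Stage 2: F_2 = 10^(2.76/10) = 1.888, G_2 = 10^(−2.76/10) = 0.5297
Friis cascade:
  F = 1.432 + (1.888 − 1)/57.54 = 1.448
NF = 10 log₁₀(1.448) = 1.61 dB

1.61 dB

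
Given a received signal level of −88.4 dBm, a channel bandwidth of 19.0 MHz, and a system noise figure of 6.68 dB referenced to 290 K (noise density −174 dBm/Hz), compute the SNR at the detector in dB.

6.1 dB

Noise floor: N = −174 + 10 log₁₀(B) + NF
10 log₁₀(1.90×10⁷) = 72.79 dB
N = −174 + 72.79 + 6.68 = −94.53 dBm
SNR = P_sig − N = −88.4 − (−94.53) = 6.13 dB → 6.1 dB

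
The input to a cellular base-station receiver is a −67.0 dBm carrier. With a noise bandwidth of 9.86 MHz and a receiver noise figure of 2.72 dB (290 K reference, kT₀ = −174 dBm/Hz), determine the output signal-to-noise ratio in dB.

34.3 dB

Noise floor: N = −174 + 10 log₁₀(B) + NF
10 log₁₀(9.86×10⁶) = 69.94 dB
N = −174 + 69.94 + 2.72 = −101.34 dBm
SNR = P_sig − N = −67.0 − (−101.34) = 34.34 dB → 34.3 dB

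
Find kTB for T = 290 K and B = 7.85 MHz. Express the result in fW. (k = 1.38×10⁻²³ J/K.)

31.4 fW

P_n = kTB = 1.38×10⁻²³ × 290 × 7.85×10⁶ = 3.14×10⁻¹⁴ W = 31.4 fW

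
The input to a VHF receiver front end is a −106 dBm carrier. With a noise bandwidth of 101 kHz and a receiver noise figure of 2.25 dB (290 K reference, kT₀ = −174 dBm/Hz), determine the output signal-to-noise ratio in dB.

Noise floor: N = −174 + 10 log₁₀(B) + NF
10 log₁₀(1.01×10⁵) = 50.04 dB
N = −174 + 50.04 + 2.25 = −121.71 dBm
SNR = P_sig − N = −106 − (−121.71) = 15.71 dB → 15.7 dB

15.7 dB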